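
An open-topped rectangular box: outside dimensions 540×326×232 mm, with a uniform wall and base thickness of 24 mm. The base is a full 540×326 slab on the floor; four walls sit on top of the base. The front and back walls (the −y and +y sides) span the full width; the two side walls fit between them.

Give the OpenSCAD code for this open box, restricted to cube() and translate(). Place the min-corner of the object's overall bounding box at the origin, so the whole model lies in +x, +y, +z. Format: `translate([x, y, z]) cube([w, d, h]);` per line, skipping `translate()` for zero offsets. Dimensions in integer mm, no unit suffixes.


cube([540, 326, 24]);
translate([0, 0, 24]) cube([540, 24, 208]);
translate([0, 302, 24]) cube([540, 24, 208]);
translate([0, 24, 24]) cube([24, 278, 208]);
translate([516, 24, 24]) cube([24, 278, 208]);


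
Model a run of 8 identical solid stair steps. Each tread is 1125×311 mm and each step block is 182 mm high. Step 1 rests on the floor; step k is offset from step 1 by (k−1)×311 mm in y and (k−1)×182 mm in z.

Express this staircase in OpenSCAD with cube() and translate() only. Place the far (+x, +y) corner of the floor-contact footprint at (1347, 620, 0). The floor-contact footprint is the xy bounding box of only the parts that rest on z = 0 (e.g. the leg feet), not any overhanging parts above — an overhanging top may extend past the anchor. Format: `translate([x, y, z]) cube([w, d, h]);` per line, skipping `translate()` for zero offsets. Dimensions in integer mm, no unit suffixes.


translate([222, 309, 0]) cube([1125, 311, 182]);
translate([222, 620, 182]) cube([1125, 311, 182]);
translate([222, 931, 364]) cube([1125, 311, 182]);
translate([222, 1242, 546]) cube([1125, 311, 182]);
translate([222, 1553, 728]) cube([1125, 311, 182]);
translate([222, 1864, 910]) cube([1125, 311, 182]);
translate([222, 2175, 1092]) cube([1125, 311, 182]);
translate([222, 2486, 1274]) cube([1125, 311, 182]);


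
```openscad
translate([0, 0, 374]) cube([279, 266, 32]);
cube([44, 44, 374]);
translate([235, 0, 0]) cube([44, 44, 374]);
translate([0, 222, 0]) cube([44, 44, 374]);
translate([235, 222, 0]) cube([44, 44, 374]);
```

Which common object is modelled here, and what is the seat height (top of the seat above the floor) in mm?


A stool. The seat height is 406 mm.

A 279×266×32 slab at z = 374 on four corner posts — a stool. The seat top is 374 + 32 = 406 mm.


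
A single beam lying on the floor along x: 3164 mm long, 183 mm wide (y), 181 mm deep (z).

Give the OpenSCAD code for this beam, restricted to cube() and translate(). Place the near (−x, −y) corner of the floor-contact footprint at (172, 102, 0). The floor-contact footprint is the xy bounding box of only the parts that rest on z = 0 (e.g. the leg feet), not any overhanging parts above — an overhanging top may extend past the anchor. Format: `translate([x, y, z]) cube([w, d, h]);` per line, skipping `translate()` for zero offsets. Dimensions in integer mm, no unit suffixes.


translate([172, 102, 0]) cube([3164, 183, 181]);


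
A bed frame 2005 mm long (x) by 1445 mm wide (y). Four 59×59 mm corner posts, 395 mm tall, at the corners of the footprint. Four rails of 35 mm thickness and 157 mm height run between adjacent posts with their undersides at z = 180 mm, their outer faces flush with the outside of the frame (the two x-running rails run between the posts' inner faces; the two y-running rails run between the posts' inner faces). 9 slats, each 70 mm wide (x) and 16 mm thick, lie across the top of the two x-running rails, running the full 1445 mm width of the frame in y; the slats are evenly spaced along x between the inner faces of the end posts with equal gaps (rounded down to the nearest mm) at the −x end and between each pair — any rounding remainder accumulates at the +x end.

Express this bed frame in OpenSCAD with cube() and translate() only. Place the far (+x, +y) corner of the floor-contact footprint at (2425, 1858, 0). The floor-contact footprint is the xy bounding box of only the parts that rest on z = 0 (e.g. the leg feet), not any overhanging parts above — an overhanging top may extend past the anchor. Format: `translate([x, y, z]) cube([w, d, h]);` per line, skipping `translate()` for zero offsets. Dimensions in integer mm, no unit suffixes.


translate([420, 413, 0]) cube([59, 59, 395]);
translate([420, 1799, 0]) cube([59, 59, 395]);
translate([2366, 413, 0]) cube([59, 59, 395]);
translate([2366, 1799, 0]) cube([59, 59, 395]);
translate([479, 413, 180]) cube([1887, 35, 157]);
translate([479, 1823, 180]) cube([1887, 35, 157]);
translate([420, 472, 180]) cube([35, 1327, 157]);
translate([2390, 472, 180]) cube([35, 1327, 157]);
translate([604, 413, 337]) cube([70, 1445, 16]);
translate([799, 413, 337]) cube([70, 1445, 16]);
translate([994, 413, 337]) cube([70, 1445, 16]);
translate([1189, 413, 337]) cube([70, 1445, 16]);
translate([1384, 413, 337]) cube([70, 1445, 16]);
translate([1579, 413, 337]) cube([70, 1445, 16]);
translate([1774, 413, 337]) cube([70, 1445, 16]);
translate([1969, 413, 337]) cube([70, 1445, 16]);
translate([2164, 413, 337]) cube([70, 1445, 16]);


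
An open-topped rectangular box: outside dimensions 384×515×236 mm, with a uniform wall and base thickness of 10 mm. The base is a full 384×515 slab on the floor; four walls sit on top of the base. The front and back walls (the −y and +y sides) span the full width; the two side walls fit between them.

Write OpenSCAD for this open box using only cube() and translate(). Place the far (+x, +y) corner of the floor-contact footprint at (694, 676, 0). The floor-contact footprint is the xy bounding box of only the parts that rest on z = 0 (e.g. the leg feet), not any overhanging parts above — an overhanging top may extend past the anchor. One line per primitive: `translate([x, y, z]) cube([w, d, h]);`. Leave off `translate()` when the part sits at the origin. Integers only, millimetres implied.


translate([310, 161, 0]) cube([384, 515, 10]);
translate([310, 161, 10]) cube([384, 10, 226]);
translate([310, 666, 10]) cube([384, 10, 226]);
translate([310, 171, 10]) cube([10, 495, 226]);
translate([684, 171, 10]) cube([10, 495, 226]);


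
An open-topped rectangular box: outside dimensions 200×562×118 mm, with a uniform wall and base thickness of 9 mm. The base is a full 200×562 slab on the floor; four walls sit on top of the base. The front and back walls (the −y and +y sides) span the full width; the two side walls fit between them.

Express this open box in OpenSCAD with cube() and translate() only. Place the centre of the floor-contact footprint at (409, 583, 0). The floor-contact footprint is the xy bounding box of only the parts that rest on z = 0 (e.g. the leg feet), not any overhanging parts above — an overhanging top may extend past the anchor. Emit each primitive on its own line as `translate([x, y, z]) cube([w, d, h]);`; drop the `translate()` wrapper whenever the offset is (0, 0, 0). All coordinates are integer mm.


translate([309, 302, 0]) cube([200, 562, 9]);
translate([309, 302, 9]) cube([200, 9, 109]);
translate([309, 855, 9]) cube([200, 9, 109]);
translate([309, 311, 9]) cube([9, 544, 109]);
translate([500, 311, 9]) cube([9, 544, 109]);


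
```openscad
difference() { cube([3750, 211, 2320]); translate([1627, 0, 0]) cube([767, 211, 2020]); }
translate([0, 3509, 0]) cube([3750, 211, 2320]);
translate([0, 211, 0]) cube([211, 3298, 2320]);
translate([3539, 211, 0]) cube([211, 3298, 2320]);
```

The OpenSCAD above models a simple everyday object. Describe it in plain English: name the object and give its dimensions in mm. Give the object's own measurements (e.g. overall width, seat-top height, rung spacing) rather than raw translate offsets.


A single room: four walls, each 2320 mm tall and 211 mm thick, enclosing an outside footprint 3750×3720 mm (x × y), no floor or roof. The front and back walls (−y and +y sides) run the full x-width; the side walls fit between their inner faces. A door opening 767 mm wide and 2020 mm tall is cut through the front wall from the floor up, its −x edge 1627 mm from the wall's −x end.


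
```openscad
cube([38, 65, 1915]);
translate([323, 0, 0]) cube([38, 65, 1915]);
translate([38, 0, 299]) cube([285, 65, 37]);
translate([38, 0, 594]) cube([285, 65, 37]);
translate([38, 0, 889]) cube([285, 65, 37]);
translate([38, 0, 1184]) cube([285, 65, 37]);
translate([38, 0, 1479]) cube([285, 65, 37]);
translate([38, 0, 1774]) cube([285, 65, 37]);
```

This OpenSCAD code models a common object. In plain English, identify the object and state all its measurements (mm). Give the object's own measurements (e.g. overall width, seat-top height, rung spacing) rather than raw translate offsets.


A straight ladder. Two 38×65 mm vertical rails, 1915 mm tall, stand 361 mm apart (outside-to-outside) with their front faces coplanar on the −y side. 6 rungs, each 65 mm deep and 37 mm tall, span between the inner faces of the rails, front faces flush with the rails. The lowest rung's underside is at z = 299 mm and rungs are spaced 295 mm apart (underside to underside).


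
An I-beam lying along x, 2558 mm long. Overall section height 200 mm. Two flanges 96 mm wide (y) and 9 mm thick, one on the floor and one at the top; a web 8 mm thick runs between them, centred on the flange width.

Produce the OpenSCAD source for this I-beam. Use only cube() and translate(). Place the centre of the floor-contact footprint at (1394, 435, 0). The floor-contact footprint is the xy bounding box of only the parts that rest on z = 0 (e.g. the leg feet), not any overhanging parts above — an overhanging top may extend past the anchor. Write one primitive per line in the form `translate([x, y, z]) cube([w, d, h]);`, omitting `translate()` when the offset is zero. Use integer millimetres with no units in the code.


translate([115, 387, 0]) cube([2558, 96, 9]);
translate([115, 431, 9]) cube([2558, 8, 182]);
translate([115, 387, 191]) cube([2558, 96, 9]);


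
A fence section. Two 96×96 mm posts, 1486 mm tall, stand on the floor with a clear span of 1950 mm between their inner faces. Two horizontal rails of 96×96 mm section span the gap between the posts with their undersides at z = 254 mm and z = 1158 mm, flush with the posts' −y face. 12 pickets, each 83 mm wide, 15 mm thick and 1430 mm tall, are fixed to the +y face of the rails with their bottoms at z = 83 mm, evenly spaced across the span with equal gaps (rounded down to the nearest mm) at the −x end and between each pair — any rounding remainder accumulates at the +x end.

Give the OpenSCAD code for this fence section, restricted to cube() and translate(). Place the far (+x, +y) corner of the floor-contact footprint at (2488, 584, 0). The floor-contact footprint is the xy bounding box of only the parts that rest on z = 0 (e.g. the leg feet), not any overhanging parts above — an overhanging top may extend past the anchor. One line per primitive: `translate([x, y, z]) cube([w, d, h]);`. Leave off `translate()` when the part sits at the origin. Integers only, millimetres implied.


translate([346, 488, 0]) cube([96, 96, 1486]);
translate([2392, 488, 0]) cube([96, 96, 1486]);
translate([442, 488, 254]) cube([1950, 96, 96]);
translate([442, 488, 1158]) cube([1950, 96, 96]);
translate([515, 584, 83]) cube([83, 15, 1430]);
translate([671, 584, 83]) cube([83, 15, 1430]);
translate([827, 584, 83]) cube([83, 15, 1430]);
translate([983, 584, 83]) cube([83, 15, 1430]);
translate([1139, 584, 83]) cube([83, 15, 1430]);
translate([1295, 584, 83]) cube([83, 15, 1430]);
translate([1451, 584, 83]) cube([83, 15, 1430]);
translate([1607, 584, 83]) cube([83, 15, 1430]);
translate([1763, 584, 83]) cube([83, 15, 1430]);
translate([1919, 584, 83]) cube([83, 15, 1430]);
translate([2075, 584, 83]) cube([83, 15, 1430]);
translate([2231, 584, 83]) cube([83, 15, 1430]);


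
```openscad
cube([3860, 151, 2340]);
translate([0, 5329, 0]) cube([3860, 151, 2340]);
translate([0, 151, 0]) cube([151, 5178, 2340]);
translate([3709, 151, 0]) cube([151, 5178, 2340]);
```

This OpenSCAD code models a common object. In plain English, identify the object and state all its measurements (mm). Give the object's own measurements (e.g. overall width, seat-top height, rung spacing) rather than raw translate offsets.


The wall frame of a small rectangular building: four walls, each 2340 mm tall and 151 mm thick, enclosing a footprint 3860 mm (x) by 5480 mm (y) outside-to-outside, with no floor or roof. The front and back walls (the −y and +y sides) span the full width; the two side walls fit between them.


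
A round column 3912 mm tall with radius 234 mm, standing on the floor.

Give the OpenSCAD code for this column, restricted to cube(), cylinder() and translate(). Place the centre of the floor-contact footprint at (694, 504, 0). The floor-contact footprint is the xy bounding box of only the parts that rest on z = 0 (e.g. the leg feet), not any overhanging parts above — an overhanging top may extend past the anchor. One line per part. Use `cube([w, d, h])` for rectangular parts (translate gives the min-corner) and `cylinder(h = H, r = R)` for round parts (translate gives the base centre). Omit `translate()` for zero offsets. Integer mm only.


translate([694, 504, 0]) cylinder(h = 3912, r = 234);


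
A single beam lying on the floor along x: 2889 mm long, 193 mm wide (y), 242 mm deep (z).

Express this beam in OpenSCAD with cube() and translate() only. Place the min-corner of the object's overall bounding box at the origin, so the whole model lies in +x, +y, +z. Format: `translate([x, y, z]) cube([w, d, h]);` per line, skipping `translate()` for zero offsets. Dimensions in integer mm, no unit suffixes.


cube([2889, 193, 242]);


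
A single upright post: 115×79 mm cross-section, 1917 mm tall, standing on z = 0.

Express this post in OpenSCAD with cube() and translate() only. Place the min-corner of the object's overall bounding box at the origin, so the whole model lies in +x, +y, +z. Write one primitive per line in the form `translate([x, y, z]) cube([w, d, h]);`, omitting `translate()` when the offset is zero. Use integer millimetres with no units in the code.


cube([115, 79, 1917]);


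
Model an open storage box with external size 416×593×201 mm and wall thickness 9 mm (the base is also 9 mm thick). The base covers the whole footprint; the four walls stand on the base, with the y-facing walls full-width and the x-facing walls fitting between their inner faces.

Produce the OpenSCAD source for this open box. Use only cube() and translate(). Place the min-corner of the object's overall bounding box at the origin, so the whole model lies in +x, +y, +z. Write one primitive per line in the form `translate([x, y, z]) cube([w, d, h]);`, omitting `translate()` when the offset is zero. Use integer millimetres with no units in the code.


cube([416, 593, 9]);
translate([0, 0, 9]) cube([416, 9, 192]);
translate([0, 584, 9]) cube([416, 9, 192]);
translate([0, 9, 9]) cube([9, 575, 192]);
translate([407, 9, 9]) cube([9, 575, 192]);


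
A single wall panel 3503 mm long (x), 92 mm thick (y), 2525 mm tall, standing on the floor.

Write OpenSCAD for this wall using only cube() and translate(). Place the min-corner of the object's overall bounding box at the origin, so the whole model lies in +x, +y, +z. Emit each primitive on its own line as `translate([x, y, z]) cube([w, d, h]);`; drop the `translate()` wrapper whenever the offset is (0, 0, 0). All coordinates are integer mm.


cube([3503, 92, 2525]);


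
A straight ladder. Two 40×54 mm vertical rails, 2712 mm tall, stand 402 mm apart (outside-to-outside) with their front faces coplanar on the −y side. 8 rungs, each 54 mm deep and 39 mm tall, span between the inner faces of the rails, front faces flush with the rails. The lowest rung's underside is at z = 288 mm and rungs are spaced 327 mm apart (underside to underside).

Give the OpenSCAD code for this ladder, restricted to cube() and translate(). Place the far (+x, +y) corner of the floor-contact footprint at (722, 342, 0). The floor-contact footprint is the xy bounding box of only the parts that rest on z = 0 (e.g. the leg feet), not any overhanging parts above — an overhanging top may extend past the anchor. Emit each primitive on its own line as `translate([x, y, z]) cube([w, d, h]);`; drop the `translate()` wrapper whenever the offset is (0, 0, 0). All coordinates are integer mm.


// rung span = 402 - 2*40 = 322
// rung[k] z = 288 + k*327
translate([320, 288, 0]) cube([40, 54, 2712]);
translate([682, 288, 0]) cube([40, 54, 2712]);
translate([360, 288, 288]) cube([322, 54, 39]);
translate([360, 288, 615]) cube([322, 54, 39]);
translate([360, 288, 942]) cube([322, 54, 39]);
translate([360, 288, 1269]) cube([322, 54, 39]);
translate([360, 288, 1596]) cube([322, 54, 39]);
translate([360, 288, 1923]) cube([322, 54, 39]);
translate([360, 288, 2250]) cube([322, 54, 39]);
translate([360, 288, 2577]) cube([322, 54, 39]);


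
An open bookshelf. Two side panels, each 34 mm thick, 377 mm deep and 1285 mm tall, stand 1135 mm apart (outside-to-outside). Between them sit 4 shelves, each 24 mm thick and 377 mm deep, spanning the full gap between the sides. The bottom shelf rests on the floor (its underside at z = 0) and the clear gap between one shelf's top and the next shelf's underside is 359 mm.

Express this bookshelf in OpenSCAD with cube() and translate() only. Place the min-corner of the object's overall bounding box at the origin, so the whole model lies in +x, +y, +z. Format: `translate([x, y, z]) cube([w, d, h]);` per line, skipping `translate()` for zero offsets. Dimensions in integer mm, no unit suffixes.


cube([34, 377, 1285]);
translate([1101, 0, 0]) cube([34, 377, 1285]);
translate([34, 0, 0]) cube([1067, 377, 24]);
translate([34, 0, 383]) cube([1067, 377, 24]);
translate([34, 0, 766]) cube([1067, 377, 24]);
translate([34, 0, 1149]) cube([1067, 377, 24]);


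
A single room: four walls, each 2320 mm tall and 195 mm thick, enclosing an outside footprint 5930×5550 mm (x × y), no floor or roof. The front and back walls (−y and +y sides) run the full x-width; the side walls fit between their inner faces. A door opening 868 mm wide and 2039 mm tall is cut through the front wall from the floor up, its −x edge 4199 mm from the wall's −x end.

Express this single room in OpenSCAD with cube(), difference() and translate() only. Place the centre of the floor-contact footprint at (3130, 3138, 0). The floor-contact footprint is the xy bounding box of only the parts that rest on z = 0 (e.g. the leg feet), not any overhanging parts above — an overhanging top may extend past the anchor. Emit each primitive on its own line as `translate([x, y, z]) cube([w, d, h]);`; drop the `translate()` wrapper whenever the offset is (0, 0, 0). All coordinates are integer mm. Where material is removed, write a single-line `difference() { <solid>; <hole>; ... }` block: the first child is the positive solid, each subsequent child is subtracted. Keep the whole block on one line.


difference() { translate([165, 363, 0]) cube([5930, 195, 2320]); translate([4364, 363, 0]) cube([868, 195, 2039]); }
translate([165, 5718, 0]) cube([5930, 195, 2320]);
translate([165, 558, 0]) cube([195, 5160, 2320]);
translate([5900, 558, 0]) cube([195, 5160, 2320]);


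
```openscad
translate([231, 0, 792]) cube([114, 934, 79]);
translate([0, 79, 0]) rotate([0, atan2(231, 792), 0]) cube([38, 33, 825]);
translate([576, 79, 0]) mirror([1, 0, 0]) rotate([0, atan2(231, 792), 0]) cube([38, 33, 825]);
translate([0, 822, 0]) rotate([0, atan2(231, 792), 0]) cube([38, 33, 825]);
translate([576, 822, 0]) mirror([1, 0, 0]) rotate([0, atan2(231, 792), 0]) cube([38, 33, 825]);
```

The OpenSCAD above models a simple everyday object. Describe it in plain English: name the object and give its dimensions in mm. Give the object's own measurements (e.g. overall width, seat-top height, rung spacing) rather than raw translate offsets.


A sawhorse. A 114×934×79 mm beam (x, y, z) sits on two A-frame leg pairs. Each pair is two raked legs of 38×33 mm section (33 mm along y) splaying symmetrically in x. Each leg rises 792 mm vertically over 231 mm of horizontal reach and is 825 mm long along its own axis. Every leg's outer bottom edge rests on the floor and its outer top edge meets a bottom edge of the beam — the left legs (tilting toward +x) meet the beam's −x bottom edge, the right legs (their mirror images, tilting toward −x) meet its +x bottom edge — so the leg tops tuck under the beam, the beam's underside is 792 mm above the floor, and the feet are 576 mm apart outside-to-outside with the beam centred between them. The two leg pairs are set in 79 mm from either end of the beam.


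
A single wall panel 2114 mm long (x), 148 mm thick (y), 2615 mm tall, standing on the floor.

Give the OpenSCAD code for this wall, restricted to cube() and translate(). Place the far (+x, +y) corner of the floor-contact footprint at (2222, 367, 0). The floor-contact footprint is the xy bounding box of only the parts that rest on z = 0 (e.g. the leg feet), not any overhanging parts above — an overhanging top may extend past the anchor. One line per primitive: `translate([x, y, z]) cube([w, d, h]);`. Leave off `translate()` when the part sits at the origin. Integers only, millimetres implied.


translate([108, 219, 0]) cube([2114, 148, 2615]);


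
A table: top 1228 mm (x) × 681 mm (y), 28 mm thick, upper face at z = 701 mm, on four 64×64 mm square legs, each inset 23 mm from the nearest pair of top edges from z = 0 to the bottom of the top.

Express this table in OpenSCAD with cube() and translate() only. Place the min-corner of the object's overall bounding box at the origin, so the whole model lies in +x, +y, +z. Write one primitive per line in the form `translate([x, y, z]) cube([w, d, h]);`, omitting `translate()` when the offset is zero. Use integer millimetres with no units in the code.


translate([0, 0, 673]) cube([1228, 681, 28]);
translate([23, 23, 0]) cube([64, 64, 673]);
translate([1141, 23, 0]) cube([64, 64, 673]);
translate([23, 594, 0]) cube([64, 64, 673]);
translate([1141, 594, 0]) cube([64, 64, 673]);


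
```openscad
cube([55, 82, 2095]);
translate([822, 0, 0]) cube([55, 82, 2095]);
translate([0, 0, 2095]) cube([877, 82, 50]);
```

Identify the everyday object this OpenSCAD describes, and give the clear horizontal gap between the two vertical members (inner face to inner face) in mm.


A door frame. The clear opening width is 767 mm.

Two 2095 mm tall posts with a header on top — a door frame. The left jamb is 55 mm wide at x = 0; the right jamb starts at x = 822. The clear opening is 822 − 55 = 767 mm.


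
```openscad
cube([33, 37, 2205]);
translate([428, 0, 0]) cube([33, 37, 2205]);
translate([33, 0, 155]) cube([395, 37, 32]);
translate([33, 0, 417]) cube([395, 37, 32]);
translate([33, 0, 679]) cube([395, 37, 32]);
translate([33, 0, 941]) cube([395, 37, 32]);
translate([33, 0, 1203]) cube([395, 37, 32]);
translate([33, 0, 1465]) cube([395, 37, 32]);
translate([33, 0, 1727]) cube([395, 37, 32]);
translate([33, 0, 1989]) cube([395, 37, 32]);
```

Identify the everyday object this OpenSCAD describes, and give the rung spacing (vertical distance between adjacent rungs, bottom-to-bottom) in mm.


A ladder. The rung spacing is 262 mm.

Two tall 33×37 posts with 8 short bars between them — a ladder. Adjacent rungs sit at z = 155 and z = 417, so the spacing is 417 − 155 = 262 mm.


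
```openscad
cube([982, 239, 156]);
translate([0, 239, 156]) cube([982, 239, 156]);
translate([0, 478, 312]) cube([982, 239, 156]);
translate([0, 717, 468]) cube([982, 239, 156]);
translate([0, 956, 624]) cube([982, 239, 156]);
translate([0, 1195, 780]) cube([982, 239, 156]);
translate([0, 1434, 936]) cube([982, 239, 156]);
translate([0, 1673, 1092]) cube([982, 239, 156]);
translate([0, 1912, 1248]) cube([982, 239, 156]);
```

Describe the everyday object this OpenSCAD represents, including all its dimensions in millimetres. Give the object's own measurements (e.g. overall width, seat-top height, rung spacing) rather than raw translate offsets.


A straight staircase of 9 solid steps. Each step is 982 mm wide (x), 239 mm deep (y, the going) and 156 mm tall (the rise). The first step rests on the floor; each subsequent step sits one going further in +y and one rise higher in +z, directly behind and above the previous step with no overlap.


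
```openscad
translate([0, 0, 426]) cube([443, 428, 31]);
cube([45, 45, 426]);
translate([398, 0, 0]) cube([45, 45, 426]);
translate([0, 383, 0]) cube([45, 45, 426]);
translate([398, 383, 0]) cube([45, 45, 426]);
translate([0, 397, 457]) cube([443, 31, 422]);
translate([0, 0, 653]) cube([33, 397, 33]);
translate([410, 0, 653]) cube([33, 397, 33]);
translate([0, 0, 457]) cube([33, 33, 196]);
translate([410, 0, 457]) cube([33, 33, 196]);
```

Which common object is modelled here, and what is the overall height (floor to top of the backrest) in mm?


A chair. The overall height is 879 mm.

A slab on four corner posts with a tall panel at the back — a chair. The seat slab sits at z = 426 with thickness 31, and the 422 mm backrest starts at the seat top, so the overall height is 426 + 31 + 422 = 879 mm.


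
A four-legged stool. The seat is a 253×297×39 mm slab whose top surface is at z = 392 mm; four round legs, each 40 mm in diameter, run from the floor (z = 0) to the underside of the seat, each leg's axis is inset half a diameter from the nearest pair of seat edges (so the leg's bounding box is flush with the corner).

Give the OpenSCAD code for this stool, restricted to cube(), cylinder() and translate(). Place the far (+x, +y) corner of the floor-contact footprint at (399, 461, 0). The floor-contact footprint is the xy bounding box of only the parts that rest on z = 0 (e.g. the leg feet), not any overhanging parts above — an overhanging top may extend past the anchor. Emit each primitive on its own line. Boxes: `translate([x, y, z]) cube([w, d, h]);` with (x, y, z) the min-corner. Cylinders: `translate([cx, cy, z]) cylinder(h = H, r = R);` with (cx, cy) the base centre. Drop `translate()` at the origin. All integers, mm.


translate([146, 164, 353]) cube([253, 297, 39]);
translate([166, 184, 0]) cylinder(h = 353, r = 20);
translate([379, 184, 0]) cylinder(h = 353, r = 20);
translate([166, 441, 0]) cylinder(h = 353, r = 20);
translate([379, 441, 0]) cylinder(h = 353, r = 20);


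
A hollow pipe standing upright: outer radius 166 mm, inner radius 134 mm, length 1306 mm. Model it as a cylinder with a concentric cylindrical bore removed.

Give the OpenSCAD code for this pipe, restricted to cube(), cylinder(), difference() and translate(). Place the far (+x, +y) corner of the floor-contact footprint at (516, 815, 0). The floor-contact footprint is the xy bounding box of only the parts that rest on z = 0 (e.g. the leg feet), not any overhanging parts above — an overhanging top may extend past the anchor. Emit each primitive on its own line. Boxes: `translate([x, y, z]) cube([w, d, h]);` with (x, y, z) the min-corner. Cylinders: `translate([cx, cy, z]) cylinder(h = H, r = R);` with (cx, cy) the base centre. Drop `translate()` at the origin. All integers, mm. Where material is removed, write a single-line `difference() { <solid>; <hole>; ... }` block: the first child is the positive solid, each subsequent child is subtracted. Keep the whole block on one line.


difference() { translate([350, 649, 0]) cylinder(h = 1306, r = 166); translate([350, 649, 0]) cylinder(h = 1306, r = 134); }


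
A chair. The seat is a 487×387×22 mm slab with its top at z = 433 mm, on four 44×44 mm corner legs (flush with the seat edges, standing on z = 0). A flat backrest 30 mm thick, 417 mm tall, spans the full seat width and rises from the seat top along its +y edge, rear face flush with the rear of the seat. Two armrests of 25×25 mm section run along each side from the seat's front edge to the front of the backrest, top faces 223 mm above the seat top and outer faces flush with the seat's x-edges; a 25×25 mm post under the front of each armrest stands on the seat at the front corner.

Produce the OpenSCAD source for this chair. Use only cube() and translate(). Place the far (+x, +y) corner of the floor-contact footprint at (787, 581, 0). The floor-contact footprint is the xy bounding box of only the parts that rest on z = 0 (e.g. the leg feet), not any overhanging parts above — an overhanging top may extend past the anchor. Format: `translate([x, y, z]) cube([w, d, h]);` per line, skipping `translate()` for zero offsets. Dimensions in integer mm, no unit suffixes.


// leg_h = 433 - 22 = 411
// arm post h = 223 - 25 = 198
translate([300, 194, 411]) cube([487, 387, 22]);
translate([300, 194, 0]) cube([44, 44, 411]);
translate([743, 194, 0]) cube([44, 44, 411]);
translate([300, 537, 0]) cube([44, 44, 411]);
translate([743, 537, 0]) cube([44, 44, 411]);
translate([300, 551, 433]) cube([487, 30, 417]);
translate([300, 194, 631]) cube([25, 357, 25]);
translate([762, 194, 631]) cube([25, 357, 25]);
translate([300, 194, 433]) cube([25, 25, 198]);
translate([762, 194, 433]) cube([25, 25, 198]);


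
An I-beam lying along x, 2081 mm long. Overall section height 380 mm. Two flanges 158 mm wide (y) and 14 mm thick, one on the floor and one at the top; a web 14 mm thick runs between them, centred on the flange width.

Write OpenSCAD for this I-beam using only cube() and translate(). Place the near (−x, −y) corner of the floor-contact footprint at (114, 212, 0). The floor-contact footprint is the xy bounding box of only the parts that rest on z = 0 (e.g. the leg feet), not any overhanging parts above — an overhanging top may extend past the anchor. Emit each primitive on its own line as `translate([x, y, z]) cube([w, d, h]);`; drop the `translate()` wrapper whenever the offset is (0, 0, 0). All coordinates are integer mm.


translate([114, 212, 0]) cube([2081, 158, 14]);
translate([114, 284, 14]) cube([2081, 14, 352]);
translate([114, 212, 366]) cube([2081, 158, 14]);


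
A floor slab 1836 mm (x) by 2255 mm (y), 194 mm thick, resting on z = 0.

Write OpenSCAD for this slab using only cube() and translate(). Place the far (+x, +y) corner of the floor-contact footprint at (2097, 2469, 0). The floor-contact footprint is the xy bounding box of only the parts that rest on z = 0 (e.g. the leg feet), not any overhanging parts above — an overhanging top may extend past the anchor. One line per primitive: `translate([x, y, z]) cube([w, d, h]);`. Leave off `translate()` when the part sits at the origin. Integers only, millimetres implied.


translate([261, 214, 0]) cube([1836, 2255, 194]);


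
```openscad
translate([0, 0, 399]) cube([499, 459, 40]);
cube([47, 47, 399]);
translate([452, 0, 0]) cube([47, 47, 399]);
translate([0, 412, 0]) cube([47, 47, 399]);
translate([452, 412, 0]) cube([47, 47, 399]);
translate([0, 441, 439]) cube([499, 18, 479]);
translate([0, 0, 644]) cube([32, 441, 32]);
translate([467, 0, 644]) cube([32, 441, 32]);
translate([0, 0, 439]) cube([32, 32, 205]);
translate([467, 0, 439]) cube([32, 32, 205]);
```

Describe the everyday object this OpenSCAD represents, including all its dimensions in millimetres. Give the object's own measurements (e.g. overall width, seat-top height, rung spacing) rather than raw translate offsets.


A chair. The seat is a 499×459×40 mm slab with its top at z = 439 mm, on four 47×47 mm corner legs (flush with the seat edges, standing on z = 0). A flat backrest 18 mm thick, 479 mm tall, spans the full seat width and rises from the seat top along its +y edge, rear face flush with the rear of the seat. Two armrests of 32×32 mm section run along each side from the seat's front edge to the front of the backrest, top faces 237 mm above the seat top and outer faces flush with the seat's x-edges; a 32×32 mm post under the front of each armrest stands on the seat at the front corner.


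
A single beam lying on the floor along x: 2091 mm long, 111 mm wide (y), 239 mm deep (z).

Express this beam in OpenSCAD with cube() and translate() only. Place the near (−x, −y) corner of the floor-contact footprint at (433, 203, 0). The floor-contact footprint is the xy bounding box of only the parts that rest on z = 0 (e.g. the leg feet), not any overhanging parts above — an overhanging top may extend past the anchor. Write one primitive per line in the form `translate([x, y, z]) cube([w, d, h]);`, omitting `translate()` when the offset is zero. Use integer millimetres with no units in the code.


translate([433, 203, 0]) cube([2091, 111, 239]);


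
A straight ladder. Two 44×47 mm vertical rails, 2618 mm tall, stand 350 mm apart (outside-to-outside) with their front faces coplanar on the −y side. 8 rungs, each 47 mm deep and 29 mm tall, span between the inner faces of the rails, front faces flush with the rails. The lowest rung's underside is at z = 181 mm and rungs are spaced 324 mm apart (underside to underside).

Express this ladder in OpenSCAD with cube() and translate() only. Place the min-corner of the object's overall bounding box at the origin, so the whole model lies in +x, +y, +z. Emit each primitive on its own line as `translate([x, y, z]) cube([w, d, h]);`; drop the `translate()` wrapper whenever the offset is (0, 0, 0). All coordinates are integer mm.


// rung span = 350 - 2*44 = 262
// rung[k] z = 181 + k*324
cube([44, 47, 2618]);
translate([306, 0, 0]) cube([44, 47, 2618]);
translate([44, 0, 181]) cube([262, 47, 29]);
translate([44, 0, 505]) cube([262, 47, 29]);
translate([44, 0, 829]) cube([262, 47, 29]);
translate([44, 0, 1153]) cube([262, 47, 29]);
translate([44, 0, 1477]) cube([262, 47, 29]);
translate([44, 0, 1801]) cube([262, 47, 29]);
translate([44, 0, 2125]) cube([262, 47, 29]);
translate([44, 0, 2449]) cube([262, 47, 29]);


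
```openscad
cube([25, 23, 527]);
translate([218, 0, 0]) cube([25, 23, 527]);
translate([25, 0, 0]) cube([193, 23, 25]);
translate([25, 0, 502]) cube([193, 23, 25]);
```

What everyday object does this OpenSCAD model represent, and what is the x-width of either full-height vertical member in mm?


A picture frame. The border width is 25 mm.

Four thin pieces enclosing a rectangular opening — a picture frame. The two full-height stiles are 527 mm tall; the top rail sits at z = 502 and is 25 mm tall, so the border above the opening is 527 − 502 = 25 mm, matching the stile x-width.


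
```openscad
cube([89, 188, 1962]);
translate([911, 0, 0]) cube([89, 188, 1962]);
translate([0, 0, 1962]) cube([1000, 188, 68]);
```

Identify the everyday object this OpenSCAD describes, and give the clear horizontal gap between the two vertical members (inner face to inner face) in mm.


A door frame. The clear opening width is 822 mm.

Two 1962 mm tall posts with a header on top — a door frame. The left jamb is 89 mm wide at x = 0; the right jamb starts at x = 911. The clear opening is 911 − 89 = 822 mm.


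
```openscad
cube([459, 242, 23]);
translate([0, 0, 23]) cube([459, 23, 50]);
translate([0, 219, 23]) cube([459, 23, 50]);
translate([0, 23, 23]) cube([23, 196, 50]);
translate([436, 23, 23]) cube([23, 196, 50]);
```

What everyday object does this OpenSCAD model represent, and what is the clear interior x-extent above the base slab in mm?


An open box. The internal width is 413 mm.

A 459×242 base slab with four walls standing on it — an open box. The base is 459 mm wide and the walls are 23 mm thick, so the internal width is 459 − 2 × 23 = 413 mm.


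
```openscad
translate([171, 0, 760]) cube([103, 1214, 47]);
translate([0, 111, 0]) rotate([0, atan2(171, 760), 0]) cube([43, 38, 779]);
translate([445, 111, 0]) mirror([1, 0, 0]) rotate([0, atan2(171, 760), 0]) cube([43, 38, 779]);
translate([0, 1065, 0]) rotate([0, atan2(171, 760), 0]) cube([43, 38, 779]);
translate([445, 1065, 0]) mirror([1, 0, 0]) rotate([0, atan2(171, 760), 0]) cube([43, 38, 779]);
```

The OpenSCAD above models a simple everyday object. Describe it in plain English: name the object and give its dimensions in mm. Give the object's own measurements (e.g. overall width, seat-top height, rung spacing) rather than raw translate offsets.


A sawhorse. A 103×1214×47 mm beam (x, y, z) sits on two A-frame leg pairs. Each pair is two raked legs of 43×38 mm section (38 mm along y) splaying symmetrically in x. Each leg rises 760 mm vertically over 171 mm of horizontal reach and is 779 mm long along its own axis. Every leg's outer bottom edge rests on the floor and its outer top edge meets a bottom edge of the beam — the left legs (tilting toward +x) meet the beam's −x bottom edge, the right legs (their mirror images, tilting toward −x) meet its +x bottom edge — so the leg tops tuck under the beam, the beam's underside is 760 mm above the floor, and the feet are 445 mm apart outside-to-outside with the beam centred between them. The two leg pairs are set in 111 mm from either end of the beam.


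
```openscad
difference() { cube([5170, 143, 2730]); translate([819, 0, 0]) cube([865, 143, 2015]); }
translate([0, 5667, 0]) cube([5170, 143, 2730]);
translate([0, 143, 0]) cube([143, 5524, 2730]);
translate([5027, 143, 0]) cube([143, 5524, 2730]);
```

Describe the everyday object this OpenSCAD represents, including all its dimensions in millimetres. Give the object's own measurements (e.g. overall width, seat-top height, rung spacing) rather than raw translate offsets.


A single room: four walls, each 2730 mm tall and 143 mm thick, enclosing an outside footprint 5170×5810 mm (x × y), no floor or roof. The front and back walls (−y and +y sides) run the full x-width; the side walls fit between their inner faces. A door opening 865 mm wide and 2015 mm tall is cut through the front wall from the floor up, its −x edge 819 mm from the wall's −x end.


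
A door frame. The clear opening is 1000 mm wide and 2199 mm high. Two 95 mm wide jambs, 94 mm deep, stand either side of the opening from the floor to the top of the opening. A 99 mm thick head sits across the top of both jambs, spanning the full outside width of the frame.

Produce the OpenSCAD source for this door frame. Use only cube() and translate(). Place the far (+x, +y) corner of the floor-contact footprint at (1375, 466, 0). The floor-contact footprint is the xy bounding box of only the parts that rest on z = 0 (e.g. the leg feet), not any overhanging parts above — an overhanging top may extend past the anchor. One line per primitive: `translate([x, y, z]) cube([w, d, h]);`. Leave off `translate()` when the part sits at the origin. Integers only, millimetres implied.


translate([185, 372, 0]) cube([95, 94, 2199]);
translate([1280, 372, 0]) cube([95, 94, 2199]);
translate([185, 372, 2199]) cube([1190, 94, 99]);


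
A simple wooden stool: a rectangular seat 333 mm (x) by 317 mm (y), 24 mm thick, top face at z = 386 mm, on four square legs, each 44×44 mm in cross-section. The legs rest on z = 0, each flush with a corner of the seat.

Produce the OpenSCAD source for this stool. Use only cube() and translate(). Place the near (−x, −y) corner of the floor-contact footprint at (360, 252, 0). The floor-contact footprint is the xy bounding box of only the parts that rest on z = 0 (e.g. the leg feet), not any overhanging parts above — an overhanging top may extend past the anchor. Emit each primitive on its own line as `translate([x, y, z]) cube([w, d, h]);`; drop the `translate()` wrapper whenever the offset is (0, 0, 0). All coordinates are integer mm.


// leg_h = 386 - 24 = 362
translate([360, 252, 362]) cube([333, 317, 24]);
translate([360, 252, 0]) cube([44, 44, 362]);
translate([649, 252, 0]) cube([44, 44, 362]);
translate([360, 525, 0]) cube([44, 44, 362]);
translate([649, 525, 0]) cube([44, 44, 362]);


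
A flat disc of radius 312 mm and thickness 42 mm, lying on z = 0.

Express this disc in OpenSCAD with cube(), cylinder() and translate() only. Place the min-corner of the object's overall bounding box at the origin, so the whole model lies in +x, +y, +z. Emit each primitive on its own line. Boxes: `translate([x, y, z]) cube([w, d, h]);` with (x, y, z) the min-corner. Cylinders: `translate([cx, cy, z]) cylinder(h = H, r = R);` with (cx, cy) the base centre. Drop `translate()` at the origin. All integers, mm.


translate([312, 312, 0]) cylinder(h = 42, r = 312);
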